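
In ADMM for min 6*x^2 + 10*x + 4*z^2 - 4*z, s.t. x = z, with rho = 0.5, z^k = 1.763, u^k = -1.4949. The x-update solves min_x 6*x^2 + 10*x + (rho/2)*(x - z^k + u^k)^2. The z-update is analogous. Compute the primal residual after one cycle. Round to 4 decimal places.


ADMM iteration with rho = 0.5, z^k = 1.763, u^k = -1.4949
Step 1: x-update.
Minimize 6*x^2 + 10*x + (0.5/2)*(x - 1.763 - 1.4949)^2
FOC: (2*6 + 0.5)*x = -10 + 0.5*(1.763 + 1.4949)
x^{k+1} = -0.6697
Step 2: z-update.
Minimize 4*z^2 - 4*z + (0.5/2)*(-0.6697 - z - 1.4949)^2
FOC: (2*4 + 0.5)*z = 4 + 0.5*(-0.6697 - 1.4949)
z^{k+1} = 0.3433
Step 3: u-update.
u^{k+1} = -1.4949 - 0.6697 - 0.3433 = -2.5078
Step 4: Primal residual = |-0.6697 - 0.3433| = 1.0129


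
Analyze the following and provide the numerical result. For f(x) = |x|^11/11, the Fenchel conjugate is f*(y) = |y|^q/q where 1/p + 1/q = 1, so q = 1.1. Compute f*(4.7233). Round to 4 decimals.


The conjugate exponent q satisfies 1/p + 1/q = 1.
p = 11, so q = 11/(11 - 1) = 1.1
|y|^q = 4.7233^1.1 = 5.5166
f*(4.7233) = 5.5166 / 1.1 = 5.0151


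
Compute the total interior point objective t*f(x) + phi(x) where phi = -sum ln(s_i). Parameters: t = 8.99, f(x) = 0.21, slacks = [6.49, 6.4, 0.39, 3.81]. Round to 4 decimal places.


Step 1: Compute log-barrier.
ln values: [1.8703, 1.8563, -0.9416, 1.3376]
phi = -(1.8703 + 1.8563 - 0.9416 + 1.3376) = -4.1226
Step 2: Compute augmented objective.
t*f(x) = 8.99*0.21 = 1.8879
Total = 1.8879 - 4.1226 = -2.2347


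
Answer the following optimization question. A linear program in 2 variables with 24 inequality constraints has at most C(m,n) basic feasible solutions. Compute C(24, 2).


Each vertex corresponds to some choice of n active constraints out of m, so the number of vertices is at most C(m, n) = m! / (n!(m-n)!).
m = 24, n = 2
Numerator: 24 * 23
Denominator: 2! = 2
C(24, 2) = 276


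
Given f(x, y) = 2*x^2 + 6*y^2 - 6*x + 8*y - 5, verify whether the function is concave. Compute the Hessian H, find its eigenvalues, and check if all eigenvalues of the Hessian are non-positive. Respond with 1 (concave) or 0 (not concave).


The Hessian of f(x,y) = 2*x^2 + 6*y^2 - 6*x + 8*y - 5 is:
H = [[4, 0], [0, 12]]
Trace = 4 + 12 = 16
Determinant = 4*12 - (0)^2 = 48
Discriminant = (16)^2 - 4*48 = 64.0
Eigenvalues: lambda_1 = 4.0, lambda_2 = 12.0
The function is not concave.

0


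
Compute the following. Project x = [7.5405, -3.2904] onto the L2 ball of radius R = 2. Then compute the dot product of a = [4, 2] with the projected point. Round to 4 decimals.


Step 1: Compute ||x|| (intermediates to 6 decimals).
||x|| = sqrt(7.5405^2 + (-3.2904)^2) = 8.227142
Step 2: Project.
Since ||x|| > R, scale = R/||x|| = 2/8.227142 = 0.243098, proj(x) = scale * x
proj(x) = [1.83308, -0.79989]
Step 3: Dot product.
a^T * proj(x) = 4*1.83308 + 2*(-0.79989) = 5.7325


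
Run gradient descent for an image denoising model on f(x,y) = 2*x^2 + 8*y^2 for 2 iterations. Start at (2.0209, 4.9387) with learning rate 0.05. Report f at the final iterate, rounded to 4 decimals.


Gradient descent on f(x,y) = 2*x^2 + 8*y^2.
Starting point: (2.0209, 4.9387), alpha = 0.05
Step 1: grad_x = 2*2*2.0209 = 8.0836, grad_y = 2*8*4.9387 = 79.0192
  x_1 = 2.0209 - 0.05*8.0836 = 1.6167
  y_1 = 4.9387 - 0.05*79.0192 = 0.9877
Step 2: grad_x = 2*2*1.6167 = 6.4669, grad_y = 2*8*0.9877 = 15.8038
  x_2 = 1.6167 - 0.05*6.4669 = 1.2934
  y_2 = 0.9877 - 0.05*15.8038 = 0.1975
f(1.2934, 0.1975) = 2*1.2934^2 + 8*0.1975^2 = 3.6578


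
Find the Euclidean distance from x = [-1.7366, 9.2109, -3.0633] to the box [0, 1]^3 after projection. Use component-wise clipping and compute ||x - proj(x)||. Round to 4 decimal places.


Project each component onto [0, 1].
clip(-1.7366) = 0.0, clip(9.2109) = 1.0, clip(-3.0633) = 0.0
Projection = [0.0, 1.0, 0.0]
Squared diffs: [3.0158, 67.4189, 9.3838]
Distance = sqrt(79.8185) = 8.9341


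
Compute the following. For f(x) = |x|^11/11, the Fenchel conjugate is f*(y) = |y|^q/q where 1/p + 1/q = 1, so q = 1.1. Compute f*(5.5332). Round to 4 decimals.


The conjugate exponent q satisfies 1/p + 1/q = 1.
p = 11, so q = 11/(11 - 1) = 1.1
|y|^q = 5.5332^1.1 = 6.5656
f*(5.5332) = 6.5656 / 1.1 = 5.9687


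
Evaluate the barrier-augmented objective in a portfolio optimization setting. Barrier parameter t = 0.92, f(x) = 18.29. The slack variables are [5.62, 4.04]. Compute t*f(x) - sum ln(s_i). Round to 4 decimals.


Step 1: Compute log-barrier.
ln values: [1.7263, 1.3962]
phi = -(1.7263 + 1.3962) = -3.1226
Step 2: Compute augmented objective.
t*f(x) = 0.92*18.29 = 16.8268
Total = 16.8268 - 3.1226 = 13.7042


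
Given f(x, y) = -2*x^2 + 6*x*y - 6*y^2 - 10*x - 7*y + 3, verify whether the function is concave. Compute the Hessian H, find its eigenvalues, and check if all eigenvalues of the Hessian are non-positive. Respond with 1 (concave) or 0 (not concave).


The Hessian of f(x,y) = -2*x^2 + 6*x*y - 6*y^2 - 10*x - 7*y + 3 is:
H = [[-4, 6], [6, -12]]
Trace = -4 - 12 = -16
Determinant = -4*-12 - (6)^2 = 12
Discriminant = (-16)^2 - 4*12 = 208.0
Eigenvalues: lambda_1 = -15.2111, lambda_2 = -0.7889
The function is concave.

1


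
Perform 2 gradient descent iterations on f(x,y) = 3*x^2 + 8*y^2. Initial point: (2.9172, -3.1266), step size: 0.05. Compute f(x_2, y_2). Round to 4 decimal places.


Gradient descent on f(x,y) = 3*x^2 + 8*y^2.
Starting point: (2.9172, -3.1266), alpha = 0.05
Step 1: grad_x = 2*3*2.9172 = 17.5032, grad_y = 2*8*-3.1266 = -50.0256
  x_1 = 2.9172 - 0.05*17.5032 = 2.042
  y_1 = -3.1266 - 0.05*-50.0256 = -0.6253
Step 2: grad_x = 2*3*2.042 = 12.2522, grad_y = 2*8*-0.6253 = -10.0051
  x_2 = 2.042 - 0.05*12.2522 = 1.4294
  y_2 = -0.6253 - 0.05*-10.0051 = -0.1251
f(1.4294, -0.1251) = 3*1.4294^2 + 8*(-0.1251)^2 = 6.2549


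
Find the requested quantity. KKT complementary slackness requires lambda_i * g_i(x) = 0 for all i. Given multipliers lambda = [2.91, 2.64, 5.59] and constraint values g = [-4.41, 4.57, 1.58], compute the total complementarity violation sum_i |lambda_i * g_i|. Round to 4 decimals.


KKT complementary slackness check:
lambda_1 * g_1 = 2.91 * -4.41 = -12.8331
lambda_2 * g_2 = 2.64 * 4.57 = 12.0648
lambda_3 * g_3 = 5.59 * 1.58 = 8.8322
Total violation = 12.8331 + 12.0648 + 8.8322 = 33.7301


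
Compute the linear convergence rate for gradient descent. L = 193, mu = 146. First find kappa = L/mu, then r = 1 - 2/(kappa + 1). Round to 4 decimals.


Step 1: Compute the condition number.
kappa = L/mu = 193/146 = 1.3219
Step 2: Compute the convergence rate.
r = 1 - 2/(kappa + 1) = 1 - 2*mu/(L + mu) = (L - mu)/(L + mu) = 47/339 = 0.1386


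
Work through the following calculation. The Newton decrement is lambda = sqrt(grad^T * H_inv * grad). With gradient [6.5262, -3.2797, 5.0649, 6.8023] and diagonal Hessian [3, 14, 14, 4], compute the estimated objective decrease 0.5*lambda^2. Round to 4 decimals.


Step 1: H is diagonal, so H^(-1) * g = [2.1754, -0.2343, 0.3618, 1.7006].
Step 2: g^T H^(-1) g = sum_i g_i^2 / H_ii
  = (6.5262)^2/3 + (-3.2797)^2/14 + (5.0649)^2/14 + (6.8023)^2/4
  = 14.1971 + 0.7683 + 1.8324 + 11.5678 = 28.3656
Step 3: Objective decrease = 0.5 * g^T H^(-1) g = 14.1828


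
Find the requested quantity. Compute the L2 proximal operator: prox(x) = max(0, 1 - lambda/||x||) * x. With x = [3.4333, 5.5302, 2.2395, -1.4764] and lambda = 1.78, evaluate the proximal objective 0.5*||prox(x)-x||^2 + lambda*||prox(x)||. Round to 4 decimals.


Step 1: Compute ||x||.
||x|| = 7.0403
Step 2: Compute scaling factor.
scale = max(0, 1 - 1.78/7.0403) = 0.7472
Step 3: prox(x) = [2.5653, 4.132, 1.6733, -1.1031]
||prox(x)|| = 5.2603
Step 4: Proximal objective.
0.5*||prox-x||^2 = 1.5842
lambda*||prox|| = 9.3633
Total = 10.9475


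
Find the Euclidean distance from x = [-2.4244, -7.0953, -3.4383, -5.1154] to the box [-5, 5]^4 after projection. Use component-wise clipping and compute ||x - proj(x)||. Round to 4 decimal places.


Project each component onto [-5, 5].
clip(-2.4244) = -2.4244, clip(-7.0953) = -5.0, clip(-3.4383) = -3.4383, clip(-5.1154) = -5.0
Projection = [-2.4244, -5.0, -3.4383, -5.0]
Squared diffs: [0.0, 4.3903, 0.0, 0.0133]
Distance = sqrt(4.4036) = 2.0985


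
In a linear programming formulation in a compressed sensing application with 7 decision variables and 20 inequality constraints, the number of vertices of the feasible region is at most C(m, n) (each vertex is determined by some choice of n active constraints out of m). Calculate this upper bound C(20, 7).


Each vertex corresponds to some choice of n active constraints out of m, so the number of vertices is at most C(m, n) = m! / (n!(m-n)!).
m = 20, n = 7
Numerator: 20 * 19 * 18 * 17 * 16 * 15 * 14
Denominator: 7! = 5040
C(20, 7) = 77520


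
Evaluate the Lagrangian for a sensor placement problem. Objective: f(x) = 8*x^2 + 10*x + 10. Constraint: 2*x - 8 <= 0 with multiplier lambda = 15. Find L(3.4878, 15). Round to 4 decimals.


Step 1: Evaluate f(x).
f(3.4878) = 8*3.4878^2 + 10*3.4878 + 10 = 142.196
Step 2: Evaluate g(x).
g(3.4878) = 2*3.4878 - 8 = -1.0244
Step 3: Compute Lagrangian.
L = 142.196 + 15*-1.0244 = 126.83


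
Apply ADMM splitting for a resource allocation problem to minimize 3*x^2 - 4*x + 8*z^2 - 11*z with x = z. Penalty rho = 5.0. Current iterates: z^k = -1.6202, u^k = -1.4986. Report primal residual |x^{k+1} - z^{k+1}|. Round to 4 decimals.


ADMM iteration with rho = 5.0, z^k = -1.6202, u^k = -1.4986
Step 1: x-update.
Minimize 3*x^2 - 4*x + (5.0/2)*(x + 1.6202 - 1.4986)^2
FOC: (2*3 + 5.0)*x = 4 + 5.0*(-1.6202 + 1.4986)
x^{k+1} = 0.3084
Step 2: z-update.
Minimize 8*z^2 - 11*z + (5.0/2)*(0.3084 - z - 1.4986)^2
FOC: (2*8 + 5.0)*z = 11 + 5.0*(0.3084 - 1.4986)
z^{k+1} = 0.2404
Step 3: u-update.
u^{k+1} = -1.4986 + 0.3084 - 0.2404 = -1.4307
Step 4: Primal residual = |0.3084 - 0.2404| = 0.0679


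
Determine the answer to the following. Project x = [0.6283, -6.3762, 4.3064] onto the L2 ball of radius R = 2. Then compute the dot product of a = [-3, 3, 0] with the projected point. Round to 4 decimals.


Step 1: Compute ||x|| (intermediates to 6 decimals).
||x|| = sqrt(0.6283^2 + (-6.3762)^2 + 4.3064^2) = 7.71983
Step 2: Project.
Since ||x|| > R, scale = R/||x|| = 2/7.71983 = 0.259073, proj(x) = scale * x
proj(x) = [0.162776, -1.651901, 1.115672]
Step 3: Dot product.
a^T * proj(x) = -3*0.162776 + 3*(-1.651901) + 0*1.115672 = -5.444


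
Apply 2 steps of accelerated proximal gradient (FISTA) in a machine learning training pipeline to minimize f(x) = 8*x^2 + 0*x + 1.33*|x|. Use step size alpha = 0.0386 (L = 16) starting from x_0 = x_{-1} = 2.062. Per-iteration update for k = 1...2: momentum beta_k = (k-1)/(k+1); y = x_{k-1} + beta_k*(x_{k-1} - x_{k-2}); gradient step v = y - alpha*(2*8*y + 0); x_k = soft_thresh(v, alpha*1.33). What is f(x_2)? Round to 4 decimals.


FISTA on f(x) = 8*x^2 + 0*x + 1.33*|x|
L = 16, alpha = 0.0386
Iteration 1: beta = 0.0, y = 2.062 + 0.0*(2.062 - 2.062) = 2.062
  grad(y) = 32.992, v = y - alpha*grad = 0.7885
  prox(v) = soft_thresh(0.7885, 0.0513) = 0.7372
Iteration 2: beta = 0.3333, y = 0.7372 + 0.3333*(0.7372 - 2.062) = 0.2956
  grad(y) = 4.729, v = y - alpha*grad = 0.113
  prox(v) = soft_thresh(0.113, 0.0513) = 0.0617
f(x_2) = 8*0.0617^2 + 0*0.0617 + 1.33*|0.0617| = 0.1125


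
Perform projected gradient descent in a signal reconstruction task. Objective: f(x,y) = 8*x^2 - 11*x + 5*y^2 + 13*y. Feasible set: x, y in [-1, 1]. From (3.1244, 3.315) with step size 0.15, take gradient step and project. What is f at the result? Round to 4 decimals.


Step 1: Compute gradient at (3.1244, 3.315).
grad_x = 2*8*3.1244 - 11 = 38.9904
grad_y = 2*5*3.315 + 13 = 46.15
Step 2: Gradient step.
x_raw = 3.1244 - 0.15*38.9904 = -2.7242
y_raw = 3.315 - 0.15*46.15 = -3.6075
Step 3: Project onto [-1, 1].
x_proj = clip(-2.7242) = -1.0
y_proj = clip(-3.6075) = -1.0
Step 4: Evaluate f.
f(-1.0, -1.0) = 11.0


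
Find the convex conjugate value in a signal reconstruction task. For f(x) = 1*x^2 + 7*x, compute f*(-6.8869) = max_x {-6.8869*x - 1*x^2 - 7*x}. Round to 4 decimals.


f*(y) = sup_x {y*x - a*x^2 - b*x} = sup_x {(y-b)*x - a*x^2}
FOC: (y - b) - 2a*x = 0 => x* = (y - b)/(2a)
x* = (-6.8869 - 7)/(2*1) = -6.9435
f*(-6.8869) = (y-b)^2/(4a) = (-6.8869 - 7)^2/(4*1)
= 192.846/4 = 48.2115


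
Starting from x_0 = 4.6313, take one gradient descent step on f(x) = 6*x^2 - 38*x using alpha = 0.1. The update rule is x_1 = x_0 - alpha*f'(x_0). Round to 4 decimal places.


We compute the gradient at x_0 and apply the update.
f'(x) = 12*x - 38
f'(4.6313) = 12*4.6313 - 38 = 17.5756
x_1 = 4.6313 - 0.1*17.5756 = 2.8737


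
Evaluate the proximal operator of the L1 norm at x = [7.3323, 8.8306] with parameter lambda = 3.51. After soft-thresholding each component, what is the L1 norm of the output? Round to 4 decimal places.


Soft-thresholding with lambda = 3.51:
prox(7.3323) = sign(7.3323)*max(|7.3323| - 3.51, 0) = 3.8223
prox(8.8306) = sign(8.8306)*max(|8.8306| - 3.51, 0) = 5.3206
prox(x) = [3.8223, 5.3206]
||prox(x)||_1 = 3.8223 + 5.3206 = 9.1429


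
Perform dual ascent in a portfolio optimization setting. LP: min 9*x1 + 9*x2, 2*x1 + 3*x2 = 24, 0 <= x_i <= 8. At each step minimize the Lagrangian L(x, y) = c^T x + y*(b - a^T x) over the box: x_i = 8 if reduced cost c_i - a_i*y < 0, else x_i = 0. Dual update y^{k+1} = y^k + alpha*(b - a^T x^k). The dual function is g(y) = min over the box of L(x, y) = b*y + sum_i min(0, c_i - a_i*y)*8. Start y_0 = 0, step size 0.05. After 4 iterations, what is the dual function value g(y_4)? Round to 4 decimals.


Dual ascent for LP: min 9*x1 + 9*x2, 2*x1 + 3*x2 = 24, 0 <= x_i <= 8
Step 1: y^k = 0.0, reduced costs: (9.0, 9.0)
  x^k = (0.0, 0.0), subgradient = b - a^T x = 24.0
  y^{k+1} = 0.0 + 0.05*24.0 = 1.2
Step 2: y^k = 1.2, reduced costs: (6.6, 5.4)
  x^k = (0.0, 0.0), subgradient = b - a^T x = 24.0
  y^{k+1} = 1.2 + 0.05*24.0 = 2.4
Step 3: y^k = 2.4, reduced costs: (4.2, 1.8)
  x^k = (0.0, 0.0), subgradient = b - a^T x = 24.0
  y^{k+1} = 2.4 + 0.05*24.0 = 3.6
Step 4: y^k = 3.6, reduced costs: (1.8, -1.8)
  x^k = (0.0, 8.0), subgradient = b - a^T x = 0.0
  y^{k+1} = 3.6 + 0.05*0.0 = 3.6
Dual objective at y_4 = 3.6: reduced costs (1.8, -1.8), box minimizer x = (0.0, 8.0)
g(y_4) = b*y + (c1 - a1*y)*x1 + (c2 - a2*y)*x2 = 24*3.6 + 1.8*0.0 + (-1.8)*8.0 = 86.4 + 0.0 - 14.4 = 72.0


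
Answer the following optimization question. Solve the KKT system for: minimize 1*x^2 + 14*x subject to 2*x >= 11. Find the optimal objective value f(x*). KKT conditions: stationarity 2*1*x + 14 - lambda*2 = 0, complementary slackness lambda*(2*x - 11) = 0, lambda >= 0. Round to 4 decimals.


Step 1: Try lambda = 0 (constraint inactive).
x_unc = -14/(2*1) = -7.0
Check: 2*-7.0 = -14.0 < 11 -- violated!
Step 2: Constraint must be active: 2*x = 11
x* = 11/2 = 5.5
lambda = (2*1*5.5 + 14)/2 = 12.5
Step 3: Compute optimal value.
f(x*) = 1*5.5^2 + 14*5.5 = 107.25


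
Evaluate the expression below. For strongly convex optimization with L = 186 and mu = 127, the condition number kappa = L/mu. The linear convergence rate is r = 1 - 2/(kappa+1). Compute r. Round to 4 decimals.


Step 1: Compute the condition number.
kappa = L/mu = 186/127 = 1.4646
Step 2: Compute the convergence rate.
r = 1 - 2/(kappa + 1) = 1 - 2*mu/(L + mu) = (L - mu)/(L + mu) = 59/313 = 0.1885


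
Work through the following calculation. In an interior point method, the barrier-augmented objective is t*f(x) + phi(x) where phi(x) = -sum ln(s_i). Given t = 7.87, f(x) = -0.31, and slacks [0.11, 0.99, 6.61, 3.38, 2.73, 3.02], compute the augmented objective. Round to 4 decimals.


Step 1: Compute log-barrier.
ln values: [-2.2073, -0.0101, 1.8886, 1.2179, 1.0043, 1.1053]
phi = -(-2.2073 - 0.0101 + 1.8886 + 1.2179 + 1.0043 + 1.1053) = -2.9987
Step 2: Compute augmented objective.
t*f(x) = 7.87*-0.31 = -2.4397
Total = -2.4397 - 2.9987 = -5.4384


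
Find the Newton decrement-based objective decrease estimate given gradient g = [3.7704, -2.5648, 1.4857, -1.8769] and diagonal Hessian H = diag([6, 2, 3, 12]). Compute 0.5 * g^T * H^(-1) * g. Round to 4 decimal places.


Step 1: H is diagonal, so H^(-1) * g = [0.6284, -1.2824, 0.4952, -0.1564].
Step 2: g^T H^(-1) g = sum_i g_i^2 / H_ii
  = (3.7704)^2/6 + (-2.5648)^2/2 + (1.4857)^2/3 + (-1.8769)^2/12
  = 2.3693 + 3.2891 + 0.7358 + 0.2936 = 6.6877
Step 3: Objective decrease = 0.5 * g^T H^(-1) g = 3.3439


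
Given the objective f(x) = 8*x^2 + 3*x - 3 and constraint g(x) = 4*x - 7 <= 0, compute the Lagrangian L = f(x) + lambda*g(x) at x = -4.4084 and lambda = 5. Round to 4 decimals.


Step 1: Evaluate f(x).
f(-4.4084) = 8*(-4.4084)^2 + 3*(-4.4084) - 3 = 139.2467
Step 2: Evaluate g(x).
g(-4.4084) = 4*-4.4084 - 7 = -24.6336
Step 3: Compute Lagrangian.
L = 139.2467 + 5*-24.6336 = 16.0787


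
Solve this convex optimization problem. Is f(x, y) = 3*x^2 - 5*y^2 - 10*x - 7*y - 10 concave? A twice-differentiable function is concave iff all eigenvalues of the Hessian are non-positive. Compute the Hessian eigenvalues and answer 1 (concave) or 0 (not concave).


The Hessian of f(x,y) = 3*x^2 - 5*y^2 - 10*x - 7*y - 10 is:
H = [[6, 0], [0, -10]]
Trace = 6 - 10 = -4
Determinant = 6*-10 - (0)^2 = -60
Discriminant = (-4)^2 - 4*-60 = 256.0
Eigenvalues: lambda_1 = -10.0, lambda_2 = 6.0
The function is not concave.

0


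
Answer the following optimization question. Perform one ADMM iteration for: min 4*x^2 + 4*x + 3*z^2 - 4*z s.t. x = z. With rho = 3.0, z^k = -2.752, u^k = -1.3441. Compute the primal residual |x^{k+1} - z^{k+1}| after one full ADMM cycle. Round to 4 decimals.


ADMM iteration with rho = 3.0, z^k = -2.752, u^k = -1.3441
Step 1: x-update.
Minimize 4*x^2 + 4*x + (3.0/2)*(x + 2.752 - 1.3441)^2
FOC: (2*4 + 3.0)*x = -4 + 3.0*(-2.752 + 1.3441)
x^{k+1} = -0.7476
Step 2: z-update.
Minimize 3*z^2 - 4*z + (3.0/2)*(-0.7476 - z - 1.3441)^2
FOC: (2*3 + 3.0)*z = 4 + 3.0*(-0.7476 - 1.3441)
z^{k+1} = -0.2528
Step 3: u-update.
u^{k+1} = -1.3441 - 0.7476 + 0.2528 = -1.8389
Step 4: Primal residual = |-0.7476 + 0.2528| = 0.4948


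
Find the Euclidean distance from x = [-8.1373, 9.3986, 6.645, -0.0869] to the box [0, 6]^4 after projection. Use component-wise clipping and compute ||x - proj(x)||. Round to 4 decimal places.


Project each component onto [0, 6].
clip(-8.1373) = 0.0, clip(9.3986) = 6.0, clip(6.645) = 6.0, clip(-0.0869) = 0.0
Projection = [0.0, 6.0, 6.0, 0.0]
Squared diffs: [66.2157, 11.5505, 0.416, 0.0076]
Distance = sqrt(78.1898) = 8.8425


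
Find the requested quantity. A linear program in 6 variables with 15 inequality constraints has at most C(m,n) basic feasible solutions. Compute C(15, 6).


Each vertex corresponds to some choice of n active constraints out of m, so the number of vertices is at most C(m, n) = m! / (n!(m-n)!).
m = 15, n = 6
Numerator: 15 * 14 * 13 * 12 * 11 * 10
Denominator: 6! = 720
C(15, 6) = 5005


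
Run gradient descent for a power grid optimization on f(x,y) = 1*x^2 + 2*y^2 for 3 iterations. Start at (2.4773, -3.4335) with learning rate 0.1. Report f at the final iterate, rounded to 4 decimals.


Gradient descent on f(x,y) = 1*x^2 + 2*y^2.
Starting point: (2.4773, -3.4335), alpha = 0.1
Step 1: grad_x = 2*1*2.4773 = 4.9546, grad_y = 2*2*-3.4335 = -13.734
  x_1 = 2.4773 - 0.1*4.9546 = 1.9818
  y_1 = -3.4335 - 0.1*-13.734 = -2.0601
Step 2: grad_x = 2*1*1.9818 = 3.9637, grad_y = 2*2*-2.0601 = -8.2404
  x_2 = 1.9818 - 0.1*3.9637 = 1.5855
  y_2 = -2.0601 - 0.1*-8.2404 = -1.2361
Step 3: grad_x = 2*1*1.5855 = 3.1709, grad_y = 2*2*-1.2361 = -4.9442
  x_3 = 1.5855 - 0.1*3.1709 = 1.2684
  y_3 = -1.2361 - 0.1*-4.9442 = -0.7416
f(1.2684, -0.7416) = 1*1.2684^2 + 2*(-0.7416)^2 = 2.7088


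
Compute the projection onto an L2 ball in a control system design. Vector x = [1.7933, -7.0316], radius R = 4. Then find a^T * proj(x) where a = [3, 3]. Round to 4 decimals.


Step 1: Compute ||x|| (intermediates to 6 decimals).
||x|| = sqrt(1.7933^2 + (-7.0316)^2) = 7.256674
Step 2: Project.
Since ||x|| > R, scale = R/||x|| = 4/7.256674 = 0.551217, proj(x) = scale * x
proj(x) = [0.988497, -3.875937]
Step 3: Dot product.
a^T * proj(x) = 3*0.988497 + 3*(-3.875937) = -8.6623


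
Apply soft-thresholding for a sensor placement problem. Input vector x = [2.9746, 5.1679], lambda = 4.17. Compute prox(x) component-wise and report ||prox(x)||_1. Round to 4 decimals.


Soft-thresholding with lambda = 4.17:
prox(2.9746) = sign(2.9746)*max(|2.9746| - 4.17, 0) = 0.0
prox(5.1679) = sign(5.1679)*max(|5.1679| - 4.17, 0) = 0.9979
prox(x) = [0.0, 0.9979]
||prox(x)||_1 = 0.0 + 0.9979 = 0.9979


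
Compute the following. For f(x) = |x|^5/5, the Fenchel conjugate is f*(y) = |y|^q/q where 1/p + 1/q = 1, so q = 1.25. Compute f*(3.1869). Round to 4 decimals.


The conjugate exponent q satisfies 1/p + 1/q = 1.
p = 5, so q = 5/(5 - 1) = 1.25
|y|^q = 3.1869^1.25 = 4.258
f*(3.1869) = 4.258 / 1.25 = 3.4064


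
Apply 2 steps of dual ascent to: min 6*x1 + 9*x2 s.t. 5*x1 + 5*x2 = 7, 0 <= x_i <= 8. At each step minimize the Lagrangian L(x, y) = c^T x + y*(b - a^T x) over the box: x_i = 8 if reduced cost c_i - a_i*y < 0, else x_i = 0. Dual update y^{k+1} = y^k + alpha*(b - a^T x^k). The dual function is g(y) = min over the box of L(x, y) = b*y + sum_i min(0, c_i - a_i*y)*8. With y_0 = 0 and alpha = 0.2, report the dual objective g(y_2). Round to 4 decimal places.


Dual ascent for LP: min 6*x1 + 9*x2, 5*x1 + 5*x2 = 7, 0 <= x_i <= 8
Step 1: y^k = 0.0, reduced costs: (6.0, 9.0)
  x^k = (0.0, 0.0), subgradient = b - a^T x = 7.0
  y^{k+1} = 0.0 + 0.2*7.0 = 1.4
Step 2: y^k = 1.4, reduced costs: (-1.0, 2.0)
  x^k = (8.0, 0.0), subgradient = b - a^T x = -33.0
  y^{k+1} = 1.4 + 0.2*-33.0 = -5.2
Dual objective at y_2 = -5.2: reduced costs (32.0, 35.0), box minimizer x = (0.0, 0.0)
g(y_2) = b*y + (c1 - a1*y)*x1 + (c2 - a2*y)*x2 = 7*(-5.2) + 32.0*0.0 + 35.0*0.0 = -36.4 + 0.0 + 0.0 = -36.4


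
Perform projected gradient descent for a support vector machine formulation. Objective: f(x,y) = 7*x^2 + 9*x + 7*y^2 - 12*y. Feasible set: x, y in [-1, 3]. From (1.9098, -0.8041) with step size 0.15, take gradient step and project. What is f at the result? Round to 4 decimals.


Step 1: Compute gradient at (1.9098, -0.8041).
grad_x = 2*7*1.9098 + 9 = 35.7372
grad_y = 2*7*-0.8041 - 12 = -23.2574
Step 2: Gradient step.
x_raw = 1.9098 - 0.15*35.7372 = -3.4508
y_raw = -0.8041 - 0.15*-23.2574 = 2.6845
Step 3: Project onto [-1, 3].
x_proj = clip(-3.4508) = -1.0
y_proj = clip(2.6845) = 2.6845
Step 4: Evaluate f.
f(-1.0, 2.6845) = 16.232


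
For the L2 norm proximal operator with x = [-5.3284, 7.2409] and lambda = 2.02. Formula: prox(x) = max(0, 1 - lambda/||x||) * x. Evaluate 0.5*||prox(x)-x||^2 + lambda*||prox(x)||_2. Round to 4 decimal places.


Step 1: Compute ||x||.
||x|| = 8.9901
Step 2: Compute scaling factor.
scale = max(0, 1 - 2.02/8.9901) = 0.7753
Step 3: prox(x) = [-4.1312, 5.6139]
||prox(x)|| = 6.9701
Step 4: Proximal objective.
0.5*||prox-x||^2 = 2.0402
lambda*||prox|| = 14.0796
Total = 16.1199


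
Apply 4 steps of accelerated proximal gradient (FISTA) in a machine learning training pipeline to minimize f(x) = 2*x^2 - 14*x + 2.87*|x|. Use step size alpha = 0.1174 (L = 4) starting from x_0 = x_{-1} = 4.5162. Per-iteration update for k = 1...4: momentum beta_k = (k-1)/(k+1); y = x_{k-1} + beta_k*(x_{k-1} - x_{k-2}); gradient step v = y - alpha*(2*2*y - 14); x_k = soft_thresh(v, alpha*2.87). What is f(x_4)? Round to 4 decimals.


FISTA on f(x) = 2*x^2 - 14*x + 2.87*|x|
L = 4, alpha = 0.1174
Iteration 1: beta = 0.0, y = 4.5162 + 0.0*(4.5162 - 4.5162) = 4.5162
  grad(y) = 4.0648, v = y - alpha*grad = 4.039
  prox(v) = soft_thresh(4.039, 0.3369) = 3.7021
Iteration 2: beta = 0.3333, y = 3.7021 + 0.3333*(3.7021 - 4.5162) = 3.4307
  grad(y) = -0.2773, v = y - alpha*grad = 3.4632
  prox(v) = soft_thresh(3.4632, 0.3369) = 3.1263
Iteration 3: beta = 0.5, y = 3.1263 + 0.5*(3.1263 - 3.7021) = 2.8384
  grad(y) = -2.6464, v = y - alpha*grad = 3.1491
  prox(v) = soft_thresh(3.1491, 0.3369) = 2.8122
Iteration 4: beta = 0.6, y = 2.8122 + 0.6*(2.8122 - 3.1263) = 2.6237
  grad(y) = -3.5053, v = y - alpha*grad = 3.0352
  prox(v) = soft_thresh(3.0352, 0.3369) = 2.6983
f(x_4) = 2*2.6983^2 - 14*2.6983 + 2.87*|2.6983| = -15.4704


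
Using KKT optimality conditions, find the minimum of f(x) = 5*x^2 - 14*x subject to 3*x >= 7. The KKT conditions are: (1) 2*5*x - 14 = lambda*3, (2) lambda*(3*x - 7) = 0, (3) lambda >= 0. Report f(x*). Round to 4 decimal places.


Step 1: Try lambda = 0 (constraint inactive).
x_unc = 14/(2*5) = 1.4
Check: 3*1.4 = 4.2 < 7 -- violated!
Step 2: Constraint must be active: 3*x = 7
x* = 7/3 = 2.3333 (rounded; the exact value 7/3 is used below)
lambda = (2*5*(7/3) - 14)/3 = 3.1111
Step 3: Compute optimal value.
f(x*) = 5*(7/3)^2 - 14*(7/3) = -5.4444


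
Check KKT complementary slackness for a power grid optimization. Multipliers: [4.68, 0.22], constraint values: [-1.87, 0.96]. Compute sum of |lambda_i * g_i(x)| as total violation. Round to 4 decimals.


KKT complementary slackness check:
lambda_1 * g_1 = 4.68 * -1.87 = -8.7516
lambda_2 * g_2 = 0.22 * 0.96 = 0.2112
Total violation = 8.7516 + 0.2112 = 8.9628


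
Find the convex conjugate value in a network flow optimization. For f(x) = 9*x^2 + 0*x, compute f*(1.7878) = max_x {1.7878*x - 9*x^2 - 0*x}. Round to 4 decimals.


f*(y) = sup_x {y*x - a*x^2 - b*x} = sup_x {(y-b)*x - a*x^2}
FOC: (y - b) - 2a*x = 0 => x* = (y - b)/(2a)
x* = (1.7878 - 0)/(2*9) = 0.0993
f*(1.7878) = (y-b)^2/(4a) = (1.7878 - 0)^2/(4*9)
= 3.1962/36 = 0.0888


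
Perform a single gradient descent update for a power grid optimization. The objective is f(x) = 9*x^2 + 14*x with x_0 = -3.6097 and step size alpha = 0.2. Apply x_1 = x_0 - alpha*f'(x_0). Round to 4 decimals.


We compute the gradient at x_0 and apply the update.
f'(x) = 18*x + 14
f'(-3.6097) = 18*-3.6097 + 14 = -50.9746
x_1 = -3.6097 - 0.2*-50.9746 = 6.5852


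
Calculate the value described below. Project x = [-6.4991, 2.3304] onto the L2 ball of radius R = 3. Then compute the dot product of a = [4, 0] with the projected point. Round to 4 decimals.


Step 1: Compute ||x|| (intermediates to 6 decimals).
||x|| = sqrt((-6.4991)^2 + 2.3304^2) = 6.904279
Step 2: Project.
Since ||x|| > R, scale = R/||x|| = 3/6.904279 = 0.434513, proj(x) = scale * x
proj(x) = [-2.823943, 1.012589]
Step 3: Dot product.
a^T * proj(x) = 4*(-2.823943) + 0*1.012589 = -11.2958


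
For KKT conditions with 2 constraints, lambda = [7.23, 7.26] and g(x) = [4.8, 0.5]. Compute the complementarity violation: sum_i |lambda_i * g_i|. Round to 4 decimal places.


KKT complementary slackness check:
lambda_1 * g_1 = 7.23 * 4.8 = 34.704
lambda_2 * g_2 = 7.26 * 0.5 = 3.63
Total violation = 34.704 + 3.63 = 38.334


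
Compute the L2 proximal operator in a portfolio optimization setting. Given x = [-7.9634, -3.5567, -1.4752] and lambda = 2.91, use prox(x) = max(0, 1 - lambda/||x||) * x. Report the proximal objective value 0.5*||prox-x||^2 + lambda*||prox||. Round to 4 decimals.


Step 1: Compute ||x||.
||x|| = 8.8455
Step 2: Compute scaling factor.
scale = max(0, 1 - 2.91/8.8455) = 0.671
Step 3: prox(x) = [-5.3436, -2.3866, -0.9899]
||prox(x)|| = 5.9355
Step 4: Proximal objective.
0.5*||prox-x||^2 = 4.2341
lambda*||prox|| = 17.2723
Total = 21.5062


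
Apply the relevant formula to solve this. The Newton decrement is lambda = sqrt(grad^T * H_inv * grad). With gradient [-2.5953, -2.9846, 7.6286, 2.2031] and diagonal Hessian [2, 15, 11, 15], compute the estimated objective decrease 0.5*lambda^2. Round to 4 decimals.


Step 1: H is diagonal, so H^(-1) * g = [-1.2977, -0.199, 0.6935, 0.1469].
Step 2: g^T H^(-1) g = sum_i g_i^2 / H_ii
  = (-2.5953)^2/2 + (-2.9846)^2/15 + (7.6286)^2/11 + (2.2031)^2/15
  = 3.3678 + 0.5939 + 5.2905 + 0.3236 = 9.5757
Step 3: Objective decrease = 0.5 * g^T H^(-1) g = 4.7879


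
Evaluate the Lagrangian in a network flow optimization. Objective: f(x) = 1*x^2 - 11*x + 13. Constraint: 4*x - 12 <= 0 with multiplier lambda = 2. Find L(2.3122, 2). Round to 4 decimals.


Step 1: Evaluate f(x).
f(2.3122) = 1*2.3122^2 - 11*2.3122 + 13 = -7.0879
Step 2: Evaluate g(x).
g(2.3122) = 4*2.3122 - 12 = -2.7512
Step 3: Compute Lagrangian.
L = -7.0879 + 2*-2.7512 = -12.5903


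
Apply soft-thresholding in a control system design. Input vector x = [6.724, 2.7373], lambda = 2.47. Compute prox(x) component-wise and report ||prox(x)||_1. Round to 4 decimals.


Soft-thresholding with lambda = 2.47:
prox(6.724) = sign(6.724)*max(|6.724| - 2.47, 0) = 4.254
prox(2.7373) = sign(2.7373)*max(|2.7373| - 2.47, 0) = 0.2673
prox(x) = [4.254, 0.2673]
||prox(x)||_1 = 4.254 + 0.2673 = 4.5213


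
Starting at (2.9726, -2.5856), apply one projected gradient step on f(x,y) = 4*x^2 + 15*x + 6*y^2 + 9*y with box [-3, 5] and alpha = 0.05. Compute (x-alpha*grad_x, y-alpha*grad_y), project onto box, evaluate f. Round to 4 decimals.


Step 1: Compute gradient at (2.9726, -2.5856).
grad_x = 2*4*2.9726 + 15 = 38.7808
grad_y = 2*6*-2.5856 + 9 = -22.0272
Step 2: Gradient step.
x_raw = 2.9726 - 0.05*38.7808 = 1.0336
y_raw = -2.5856 - 0.05*-22.0272 = -1.4842
Step 3: Project onto [-3, 5].
x_proj = clip(1.0336) = 1.0336
y_proj = clip(-1.4842) = -1.4842
Step 4: Evaluate f.
f(1.0336, -1.4842) = 19.636


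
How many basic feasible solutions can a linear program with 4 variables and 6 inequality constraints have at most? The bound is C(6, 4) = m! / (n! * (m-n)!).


Each vertex corresponds to some choice of n active constraints out of m, so the number of vertices is at most C(m, n) = m! / (n!(m-n)!).
m = 6, n = 4
Numerator: 6 * 5 * 4 * 3
Denominator: 4! = 24
C(6, 4) = 15


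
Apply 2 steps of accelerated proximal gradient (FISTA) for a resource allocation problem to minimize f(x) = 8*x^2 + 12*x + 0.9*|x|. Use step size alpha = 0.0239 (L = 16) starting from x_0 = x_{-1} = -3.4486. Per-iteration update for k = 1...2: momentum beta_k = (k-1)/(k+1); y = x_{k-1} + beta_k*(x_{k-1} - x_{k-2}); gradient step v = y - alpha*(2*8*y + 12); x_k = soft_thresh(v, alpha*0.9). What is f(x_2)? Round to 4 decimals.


FISTA on f(x) = 8*x^2 + 12*x + 0.9*|x|
L = 16, alpha = 0.0239
Iteration 1: beta = 0.0, y = -3.4486 + 0.0*(-3.4486 + 3.4486) = -3.4486
  grad(y) = -43.1776, v = y - alpha*grad = -2.4167
  prox(v) = soft_thresh(-2.4167, 0.0215) = -2.3951
Iteration 2: beta = 0.3333, y = -2.3951 + 0.3333*(-2.3951 + 3.4486) = -2.044
  grad(y) = -20.7039, v = y - alpha*grad = -1.5492
  prox(v) = soft_thresh(-1.5492, 0.0215) = -1.5277
f(x_2) = 8*(-1.5277)^2 + 12*(-1.5277) + 0.9*|-1.5277| = 1.7129


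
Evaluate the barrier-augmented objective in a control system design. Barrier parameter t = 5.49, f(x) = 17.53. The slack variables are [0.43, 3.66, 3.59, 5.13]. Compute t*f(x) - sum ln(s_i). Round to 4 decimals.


Step 1: Compute log-barrier.
ln values: [-0.844, 1.2975, 1.2782, 1.6351]
phi = -(-0.844 + 1.2975 + 1.2782 + 1.6351) = -3.3668
Step 2: Compute augmented objective.
t*f(x) = 5.49*17.53 = 96.2397
Total = 96.2397 - 3.3668 = 92.8729


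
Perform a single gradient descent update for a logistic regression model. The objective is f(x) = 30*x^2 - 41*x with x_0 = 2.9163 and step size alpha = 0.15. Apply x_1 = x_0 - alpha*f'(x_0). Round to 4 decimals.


We compute the gradient at x_0 and apply the update.
f'(x) = 60*x - 41
f'(2.9163) = 60*2.9163 - 41 = 133.978
x_1 = 2.9163 - 0.15*133.978 = -17.1804


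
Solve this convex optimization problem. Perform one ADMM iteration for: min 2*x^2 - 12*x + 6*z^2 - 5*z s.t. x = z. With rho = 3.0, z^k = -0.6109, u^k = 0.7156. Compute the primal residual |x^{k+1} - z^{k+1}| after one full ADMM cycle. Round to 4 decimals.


ADMM iteration with rho = 3.0, z^k = -0.6109, u^k = 0.7156
Step 1: x-update.
Minimize 2*x^2 - 12*x + (3.0/2)*(x + 0.6109 + 0.7156)^2
FOC: (2*2 + 3.0)*x = 12 + 3.0*(-0.6109 - 0.7156)
x^{k+1} = 1.1458
Step 2: z-update.
Minimize 6*z^2 - 5*z + (3.0/2)*(1.1458 - z + 0.7156)^2
FOC: (2*6 + 3.0)*z = 5 + 3.0*(1.1458 + 0.7156)
z^{k+1} = 0.7056
Step 3: u-update.
u^{k+1} = 0.7156 + 1.1458 - 0.7056 = 1.1558
Step 4: Primal residual = |1.1458 - 0.7056| = 0.4402


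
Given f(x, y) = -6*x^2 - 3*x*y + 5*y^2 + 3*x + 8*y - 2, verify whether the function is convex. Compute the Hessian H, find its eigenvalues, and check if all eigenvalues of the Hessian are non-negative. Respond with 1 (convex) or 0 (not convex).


The Hessian of f(x,y) = -6*x^2 - 3*x*y + 5*y^2 + 3*x + 8*y - 2 is:
H = [[-12, -3], [-3, 10]]
Trace = -12 + 10 = -2
Determinant = -12*10 - (-3)^2 = -129
Discriminant = (-2)^2 - 4*-129 = 520.0
Eigenvalues: lambda_1 = -12.4018, lambda_2 = 10.4018
The function is not convex.

0


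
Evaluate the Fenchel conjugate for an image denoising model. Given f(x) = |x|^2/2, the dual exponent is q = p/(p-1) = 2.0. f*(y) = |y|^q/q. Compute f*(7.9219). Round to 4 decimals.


The conjugate exponent q satisfies 1/p + 1/q = 1.
p = 2, so q = 2/(2 - 1) = 2.0
|y|^q = 7.9219^2.0 = 62.7565
f*(7.9219) = 62.7565 / 2.0 = 31.3782


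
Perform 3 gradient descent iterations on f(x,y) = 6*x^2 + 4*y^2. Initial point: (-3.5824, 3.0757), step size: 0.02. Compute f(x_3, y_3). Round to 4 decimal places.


Gradient descent on f(x,y) = 6*x^2 + 4*y^2.
Starting point: (-3.5824, 3.0757), alpha = 0.02
Step 1: grad_x = 2*6*-3.5824 = -42.9888, grad_y = 2*4*3.0757 = 24.6056
  x_1 = -3.5824 - 0.02*-42.9888 = -2.7226
  y_1 = 3.0757 - 0.02*24.6056 = 2.5836
Step 2: grad_x = 2*6*-2.7226 = -32.6715, grad_y = 2*4*2.5836 = 20.6687
  x_2 = -2.7226 - 0.02*-32.6715 = -2.0692
  y_2 = 2.5836 - 0.02*20.6687 = 2.1702
Step 3: grad_x = 2*6*-2.0692 = -24.8303, grad_y = 2*4*2.1702 = 17.3617
  x_3 = -2.0692 - 0.02*-24.8303 = -1.5726
  y_3 = 2.1702 - 0.02*17.3617 = 1.823
f(-1.5726, 1.823) = 6*(-1.5726)^2 + 4*1.823^2 = 28.1312


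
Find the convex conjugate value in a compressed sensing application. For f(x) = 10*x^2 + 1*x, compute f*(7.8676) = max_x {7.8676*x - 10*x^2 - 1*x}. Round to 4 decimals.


f*(y) = sup_x {y*x - a*x^2 - b*x} = sup_x {(y-b)*x - a*x^2}
FOC: (y - b) - 2a*x = 0 => x* = (y - b)/(2a)
x* = (7.8676 - 1)/(2*10) = 0.3434
f*(7.8676) = (y-b)^2/(4a) = (7.8676 - 1)^2/(4*10)
= 47.1639/40 = 1.1791


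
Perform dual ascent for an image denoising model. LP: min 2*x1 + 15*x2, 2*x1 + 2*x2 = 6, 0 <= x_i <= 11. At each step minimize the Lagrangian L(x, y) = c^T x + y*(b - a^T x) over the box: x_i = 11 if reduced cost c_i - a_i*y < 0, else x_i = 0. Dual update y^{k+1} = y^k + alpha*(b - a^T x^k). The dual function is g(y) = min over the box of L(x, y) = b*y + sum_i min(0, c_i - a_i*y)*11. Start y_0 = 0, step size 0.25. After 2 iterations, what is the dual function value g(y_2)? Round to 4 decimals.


Dual ascent for LP: min 2*x1 + 15*x2, 2*x1 + 2*x2 = 6, 0 <= x_i <= 11
Step 1: y^k = 0.0, reduced costs: (2.0, 15.0)
  x^k = (0.0, 0.0), subgradient = b - a^T x = 6.0
  y^{k+1} = 0.0 + 0.25*6.0 = 1.5
Step 2: y^k = 1.5, reduced costs: (-1.0, 12.0)
  x^k = (11.0, 0.0), subgradient = b - a^T x = -16.0
  y^{k+1} = 1.5 + 0.25*-16.0 = -2.5
Dual objective at y_2 = -2.5: reduced costs (7.0, 20.0), box minimizer x = (0.0, 0.0)
g(y_2) = b*y + (c1 - a1*y)*x1 + (c2 - a2*y)*x2 = 6*(-2.5) + 7.0*0.0 + 20.0*0.0 = -15.0 + 0.0 + 0.0 = -15.0


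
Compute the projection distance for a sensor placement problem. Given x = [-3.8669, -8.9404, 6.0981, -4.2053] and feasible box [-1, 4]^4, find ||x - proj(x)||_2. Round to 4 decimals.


Project each component onto [-1, 4].
clip(-3.8669) = -1.0, clip(-8.9404) = -1.0, clip(6.0981) = 4.0, clip(-4.2053) = -1.0
Projection = [-1.0, -1.0, 4.0, -1.0]
Squared diffs: [8.2191, 63.05, 4.402, 10.2739]
Distance = sqrt(85.945) = 9.2707


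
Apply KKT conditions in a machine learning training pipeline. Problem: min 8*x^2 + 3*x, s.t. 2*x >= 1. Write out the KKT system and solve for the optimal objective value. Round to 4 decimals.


Step 1: Try lambda = 0 (constraint inactive).
x_unc = -3/(2*8) = -0.1875
Check: 2*-0.1875 = -0.375 < 1 -- violated!
Step 2: Constraint must be active: 2*x = 1
x* = 1/2 = 0.5
lambda = (2*8*0.5 + 3)/2 = 5.5
Step 3: Compute optimal value.
f(x*) = 8*0.5^2 + 3*0.5 = 3.5


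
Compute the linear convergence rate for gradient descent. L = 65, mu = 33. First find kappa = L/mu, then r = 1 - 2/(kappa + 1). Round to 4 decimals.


Step 1: Compute the condition number.
kappa = L/mu = 65/33 = 1.9697
Step 2: Compute the convergence rate.
r = 1 - 2/(kappa + 1) = 1 - 2*mu/(L + mu) = (L - mu)/(L + mu) = 32/98 = 0.3265


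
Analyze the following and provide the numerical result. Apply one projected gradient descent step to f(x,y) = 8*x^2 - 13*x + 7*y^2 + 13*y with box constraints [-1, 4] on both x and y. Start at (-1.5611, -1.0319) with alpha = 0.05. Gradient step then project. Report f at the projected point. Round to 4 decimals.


Step 1: Compute gradient at (-1.5611, -1.0319).
grad_x = 2*8*-1.5611 - 13 = -37.9776
grad_y = 2*7*-1.0319 + 13 = -1.4466
Step 2: Gradient step.
x_raw = -1.5611 - 0.05*-37.9776 = 0.3378
y_raw = -1.0319 - 0.05*-1.4466 = -0.9596
Step 3: Project onto [-1, 4].
x_proj = clip(0.3378) = 0.3378
y_proj = clip(-0.9596) = -0.9596
Step 4: Evaluate f.
f(0.3378, -0.9596) = -9.5074


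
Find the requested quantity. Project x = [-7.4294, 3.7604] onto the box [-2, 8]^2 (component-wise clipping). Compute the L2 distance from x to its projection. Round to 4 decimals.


Project each component onto [-2, 8].
clip(-7.4294) = -2.0, clip(3.7604) = 3.7604
Projection = [-2.0, 3.7604]
Squared diffs: [29.4784, 0.0]
Distance = sqrt(29.4784) = 5.4294


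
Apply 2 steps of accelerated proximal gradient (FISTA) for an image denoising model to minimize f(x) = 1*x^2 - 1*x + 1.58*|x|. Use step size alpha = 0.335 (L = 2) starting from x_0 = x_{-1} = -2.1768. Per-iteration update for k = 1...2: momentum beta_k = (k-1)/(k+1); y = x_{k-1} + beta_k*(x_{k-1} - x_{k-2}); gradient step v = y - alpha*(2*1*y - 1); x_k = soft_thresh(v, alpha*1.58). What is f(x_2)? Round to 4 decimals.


FISTA on f(x) = 1*x^2 - 1*x + 1.58*|x|
L = 2, alpha = 0.335
Iteration 1: beta = 0.0, y = -2.1768 + 0.0*(-2.1768 + 2.1768) = -2.1768
  grad(y) = -5.3536, v = y - alpha*grad = -0.3833
  prox(v) = soft_thresh(-0.3833, 0.5293) = 0.0
Iteration 2: beta = 0.3333, y = 0.0 + 0.3333*(0.0 + 2.1768) = 0.7256
  grad(y) = 0.4512, v = y - alpha*grad = 0.5744
  prox(v) = soft_thresh(0.5744, 0.5293) = 0.0451
f(x_2) = 1*0.0451^2 - 1*0.0451 + 1.58*|0.0451| = 0.0282


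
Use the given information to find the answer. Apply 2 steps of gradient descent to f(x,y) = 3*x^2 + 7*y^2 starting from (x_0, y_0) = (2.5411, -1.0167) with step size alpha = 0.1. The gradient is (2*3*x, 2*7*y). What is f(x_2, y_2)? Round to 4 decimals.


Gradient descent on f(x,y) = 3*x^2 + 7*y^2.
Starting point: (2.5411, -1.0167), alpha = 0.1
Step 1: grad_x = 2*3*2.5411 = 15.2466, grad_y = 2*7*-1.0167 = -14.2338
  x_1 = 2.5411 - 0.1*15.2466 = 1.0164
  y_1 = -1.0167 - 0.1*-14.2338 = 0.4067
Step 2: grad_x = 2*3*1.0164 = 6.0986, grad_y = 2*7*0.4067 = 5.6935
  x_2 = 1.0164 - 0.1*6.0986 = 0.4066
  y_2 = 0.4067 - 0.1*5.6935 = -0.1627
f(0.4066, -0.1627) = 3*0.4066^2 + 7*(-0.1627)^2 = 0.6811


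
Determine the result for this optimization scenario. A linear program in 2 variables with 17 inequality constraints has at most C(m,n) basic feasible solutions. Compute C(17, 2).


Each vertex corresponds to some choice of n active constraints out of m, so the number of vertices is at most C(m, n) = m! / (n!(m-n)!).
m = 17, n = 2
Numerator: 17 * 16
Denominator: 2! = 2
C(17, 2) = 136


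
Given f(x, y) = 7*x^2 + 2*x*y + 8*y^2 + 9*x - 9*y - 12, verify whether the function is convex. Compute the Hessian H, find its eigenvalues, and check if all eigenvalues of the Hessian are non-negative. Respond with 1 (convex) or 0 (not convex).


The Hessian of f(x,y) = 7*x^2 + 2*x*y + 8*y^2 + 9*x - 9*y - 12 is:
H = [[14, 2], [2, 16]]
Trace = 14 + 16 = 30
Determinant = 14*16 - (2)^2 = 220
Discriminant = (30)^2 - 4*220 = 20.0
Eigenvalues: lambda_1 = 12.7639, lambda_2 = 17.2361
The function is convex.

1


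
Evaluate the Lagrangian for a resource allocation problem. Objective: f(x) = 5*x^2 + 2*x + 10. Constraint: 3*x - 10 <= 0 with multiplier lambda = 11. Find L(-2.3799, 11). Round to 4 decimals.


Step 1: Evaluate f(x).
f(-2.3799) = 5*(-2.3799)^2 + 2*(-2.3799) + 10 = 33.5598
Step 2: Evaluate g(x).
g(-2.3799) = 3*-2.3799 - 10 = -17.1397
Step 3: Compute Lagrangian.
L = 33.5598 + 11*-17.1397 = -154.9769
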